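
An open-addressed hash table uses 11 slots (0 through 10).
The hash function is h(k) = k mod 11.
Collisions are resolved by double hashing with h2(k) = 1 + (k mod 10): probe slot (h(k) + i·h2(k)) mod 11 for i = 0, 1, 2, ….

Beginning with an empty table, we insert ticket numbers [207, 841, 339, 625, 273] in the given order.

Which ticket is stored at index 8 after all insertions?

207 hashes to 9; slot 9 is free => place at 9.
841 hashes to 5; slot 5 is free => place at 5.
339 hashes to 9, h2=10; 9 taken => place at 8.
625 hashes to 9, h2=6; 9 taken => place at 4.
273 hashes to 9, h2=4; 9 taken => place at 2.
Table: [-, -, 273, -, 625, 841, -, -, 339, 207, -]

339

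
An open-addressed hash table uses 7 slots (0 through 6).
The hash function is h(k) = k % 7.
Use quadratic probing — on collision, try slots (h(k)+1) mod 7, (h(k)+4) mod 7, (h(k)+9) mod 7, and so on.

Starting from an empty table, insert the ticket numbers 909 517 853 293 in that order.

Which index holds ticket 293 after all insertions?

909 hashes to 6; slot 6 is free → place at 6.
517 hashes to 6; 6 taken → place at 0.
853 hashes to 6; 6,0 taken → place at 3.
293 hashes to 6; 6,0,3 taken → place at 1.
Table: [517, 293, —, 853, —, —, 909]

1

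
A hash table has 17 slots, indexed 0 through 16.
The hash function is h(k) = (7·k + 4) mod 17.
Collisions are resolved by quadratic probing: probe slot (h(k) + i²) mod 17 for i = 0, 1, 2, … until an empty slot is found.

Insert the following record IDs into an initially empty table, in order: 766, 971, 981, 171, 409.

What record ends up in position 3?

766: h=11 => slot 11
971: h=1 => slot 1
981: h=3 => slot 3
171: h=11, probe 11,12 => slot 12
409: h=11, probe 11,12,15 => slot 15
Table: [∅, 971, ∅, 981, ∅, ∅, ∅, ∅, ∅, ∅, ∅, 766, 171, ∅, ∅, 409, ∅]

981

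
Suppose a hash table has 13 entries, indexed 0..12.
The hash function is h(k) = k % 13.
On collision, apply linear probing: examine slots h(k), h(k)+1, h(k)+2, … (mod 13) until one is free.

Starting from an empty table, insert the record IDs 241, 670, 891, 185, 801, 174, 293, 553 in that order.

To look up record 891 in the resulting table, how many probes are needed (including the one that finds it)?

241 hashes to 7; slot 7 is free → place at 7.
670 hashes to 7; 7 taken → place at 8.
891 hashes to 7; 7,8 taken → place at 9.
185 hashes to 3; slot 3 is free → place at 3.
801 hashes to 8; 8,9 taken → place at 10.
174 hashes to 5; slot 5 is free → place at 5.
293 hashes to 7; 7,8,9,10 taken → place at 11.
553 hashes to 7; 7,8,9,10,11 taken → place at 12.
Table: [-, -, -, 185, -, 174, -, 241, 670, 891, 801, 293, 553]
Lookup 891: h=7, probe 7,8,9 → found at 9.

3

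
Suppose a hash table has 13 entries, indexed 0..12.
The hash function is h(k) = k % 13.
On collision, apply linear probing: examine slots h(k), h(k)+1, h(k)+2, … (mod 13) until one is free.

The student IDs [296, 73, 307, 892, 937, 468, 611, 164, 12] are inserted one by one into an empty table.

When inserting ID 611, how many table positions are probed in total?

296 hashes to 10; slot 10 is free -> place at 10.
73 hashes to 8; slot 8 is free -> place at 8.
307 hashes to 8; 8 taken -> place at 9.
892 hashes to 8; 8,9,10 taken -> place at 11.
937 hashes to 1; slot 1 is free -> place at 1.
468 hashes to 0; slot 0 is free -> place at 0.
611 hashes to 0; 0,1 taken -> place at 2.
164 hashes to 8; 8,9,10,11 taken -> place at 12.
12 hashes to 12; 12,0,1,2 taken -> place at 3.
Table: [468, 937, 611, 12, —, —, —, —, 73, 307, 296, 892, 164]

3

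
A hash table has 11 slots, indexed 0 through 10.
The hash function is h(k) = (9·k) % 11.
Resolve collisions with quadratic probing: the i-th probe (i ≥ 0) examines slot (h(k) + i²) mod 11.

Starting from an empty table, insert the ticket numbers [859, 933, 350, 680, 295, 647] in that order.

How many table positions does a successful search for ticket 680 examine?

Insert 859: h=9, slot 9 empty => index 9.
Insert 933: h=4, slot 4 empty => index 4.
Insert 350: h=4, slot 4 occupied => index 5.
Insert 680: h=4, slots 4,5 occupied => index 8.
Insert 295: h=4, slots 4,5,8 occupied => index 2.
Insert 647: h=4, slots 4,5,8,2,9 occupied => index 7.
Table: [—, —, 295, —, 933, 350, —, 647, 680, 859, —]
Lookup 680: h=4, probe 4,5,8 → found at 8.

3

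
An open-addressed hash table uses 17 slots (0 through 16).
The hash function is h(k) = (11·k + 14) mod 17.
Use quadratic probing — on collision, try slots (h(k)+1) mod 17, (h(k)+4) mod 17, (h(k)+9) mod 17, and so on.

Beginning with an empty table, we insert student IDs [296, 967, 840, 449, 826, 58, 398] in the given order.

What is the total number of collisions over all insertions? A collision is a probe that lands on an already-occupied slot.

11

296: h=6 -> slot 6
967: h=9 -> slot 9
840: h=6, probe 6,7 -> slot 7
449: h=6, probe 6,7,10 -> slot 10
826: h=5 -> slot 5
58: h=6, probe 6,7,10,15 -> slot 15
398: h=6, probe 6,7,10,15,5,14 -> slot 14
Table: [-, -, -, -, -, 826, 296, 840, -, 967, 449, -, -, -, 398, 58, -]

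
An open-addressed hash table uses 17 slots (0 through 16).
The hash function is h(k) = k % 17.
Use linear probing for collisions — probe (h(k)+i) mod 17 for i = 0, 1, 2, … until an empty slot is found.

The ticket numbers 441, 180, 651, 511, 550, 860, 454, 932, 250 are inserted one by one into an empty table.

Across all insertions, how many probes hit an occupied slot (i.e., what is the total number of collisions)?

441 hashes to 16; slot 16 is free -> place at 16.
180 hashes to 10; slot 10 is free -> place at 10.
651 hashes to 5; slot 5 is free -> place at 5.
511 hashes to 1; slot 1 is free -> place at 1.
550 hashes to 6; slot 6 is free -> place at 6.
860 hashes to 10; 10 taken -> place at 11.
454 hashes to 12; slot 12 is free -> place at 12.
932 hashes to 14; slot 14 is free -> place at 14.
250 hashes to 12; 12 taken -> place at 13.
Table: [∅, 511, ∅, ∅, ∅, 651, 550, ∅, ∅, ∅, 180, 860, 454, 250, 932, ∅, 441]

2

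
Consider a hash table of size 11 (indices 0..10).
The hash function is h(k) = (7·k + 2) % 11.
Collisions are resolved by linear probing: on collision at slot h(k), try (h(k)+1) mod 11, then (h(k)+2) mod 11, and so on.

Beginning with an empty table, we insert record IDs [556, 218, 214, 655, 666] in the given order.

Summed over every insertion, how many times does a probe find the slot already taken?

3

Insert 556: h=0, slot 0 empty → index 0.
Insert 218: h=10, slot 10 empty → index 10.
Insert 214: h=4, slot 4 empty → index 4.
Insert 655: h=0, slot 0 occupied → index 1.
Insert 666: h=0, slots 0,1 occupied → index 2.
Table: [556, 655, 666, ., 214, ., ., ., ., ., 218]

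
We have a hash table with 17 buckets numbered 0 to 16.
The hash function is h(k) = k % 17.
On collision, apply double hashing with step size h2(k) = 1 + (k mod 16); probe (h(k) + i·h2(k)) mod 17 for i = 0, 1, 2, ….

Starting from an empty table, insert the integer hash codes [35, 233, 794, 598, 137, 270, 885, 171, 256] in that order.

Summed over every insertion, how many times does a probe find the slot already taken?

35: h=1 => slot 1
233: h=12 => slot 12
794: h=12, h2=11, probe 12,6 => slot 6
598: h=3 => slot 3
137: h=1, h2=10, probe 1,11 => slot 11
270: h=15 => slot 15
885: h=1, h2=6, probe 1,7 => slot 7
171: h=1, h2=12, probe 1,13 => slot 13
256: h=1, h2=1, probe 1,2 => slot 2
Table: [-, 35, 256, 598, -, -, 794, 885, -, -, -, 137, 233, 171, -, 270, -]

5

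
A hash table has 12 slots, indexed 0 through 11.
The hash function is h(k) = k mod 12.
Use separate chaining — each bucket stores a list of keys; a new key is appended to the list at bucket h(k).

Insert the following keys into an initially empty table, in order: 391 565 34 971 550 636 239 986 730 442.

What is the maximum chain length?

391 → bucket 7
565 → bucket 1
34 → bucket 10
971 → bucket 11
550 → bucket 10 (collision)
636 → bucket 0
239 → bucket 11 (collision)
986 → bucket 2
730 → bucket 10 (collision)
442 → bucket 10 (collision)
Final buckets:
0: 636
1: 565
2: 986
3: .
4: .
5: .
6: .
7: 391
8: .
9: .
10: 34 -> 550 -> 730 -> 442
11: 971 -> 239

4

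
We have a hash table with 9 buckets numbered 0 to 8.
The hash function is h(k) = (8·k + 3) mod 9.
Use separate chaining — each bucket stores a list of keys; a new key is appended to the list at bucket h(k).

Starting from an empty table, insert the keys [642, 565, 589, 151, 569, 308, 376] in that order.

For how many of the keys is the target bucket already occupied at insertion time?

Insert 642: h=0, bucket 0 empty → new chain.
Insert 565: h=5, bucket 5 empty → new chain.
Insert 589: h=8, bucket 8 empty → new chain.
Insert 151: h=5, bucket 5 nonempty → append to chain.
Insert 569: h=1, bucket 1 empty → new chain.
Insert 308: h=1, bucket 1 nonempty → append to chain.
Insert 376: h=5, bucket 5 nonempty → append to chain.
Final buckets:
0: 642
1: 569 -> 308
2: .
3: .
4: .
5: 565 -> 151 -> 376
6: .
7: .
8: 589

3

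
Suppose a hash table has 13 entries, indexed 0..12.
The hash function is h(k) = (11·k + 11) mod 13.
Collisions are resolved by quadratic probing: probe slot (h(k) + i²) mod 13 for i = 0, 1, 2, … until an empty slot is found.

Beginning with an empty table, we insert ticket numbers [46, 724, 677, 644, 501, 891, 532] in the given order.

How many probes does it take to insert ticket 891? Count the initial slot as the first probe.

5

46 hashes to 10; slot 10 is free -> place at 10.
724 hashes to 6; slot 6 is free -> place at 6.
677 hashes to 9; slot 9 is free -> place at 9.
644 hashes to 10; 10 taken -> place at 11.
501 hashes to 10; 10,11 taken -> place at 1.
891 hashes to 10; 10,11,1,6 taken -> place at 0.
532 hashes to 0; 0,1 taken -> place at 4.
Table: [891, 501, ∅, ∅, 532, ∅, 724, ∅, ∅, 677, 46, 644, ∅]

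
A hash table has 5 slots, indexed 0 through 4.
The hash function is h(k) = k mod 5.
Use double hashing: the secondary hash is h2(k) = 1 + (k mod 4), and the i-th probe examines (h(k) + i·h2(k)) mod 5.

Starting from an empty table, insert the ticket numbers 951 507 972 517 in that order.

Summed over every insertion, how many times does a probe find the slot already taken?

951 hashes to 1; slot 1 is free → place at 1.
507 hashes to 2; slot 2 is free → place at 2.
972 hashes to 2, h2=1; 2 taken → place at 3.
517 hashes to 2, h2=2; 2 taken → place at 4.
Table: [—, 951, 507, 972, 517]

2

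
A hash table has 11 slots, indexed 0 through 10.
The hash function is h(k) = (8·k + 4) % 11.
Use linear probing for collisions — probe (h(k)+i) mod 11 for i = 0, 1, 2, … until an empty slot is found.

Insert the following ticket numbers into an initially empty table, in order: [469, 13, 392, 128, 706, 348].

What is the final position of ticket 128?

7

Insert 469: h=5, slot 5 empty -> index 5.
Insert 13: h=9, slot 9 empty -> index 9.
Insert 392: h=5, slot 5 occupied -> index 6.
Insert 128: h=5, slots 5,6 occupied -> index 7.
Insert 706: h=9, slot 9 occupied -> index 10.
Insert 348: h=5, slots 5,6,7 occupied -> index 8.
Table: [., ., ., ., ., 469, 392, 128, 348, 13, 706]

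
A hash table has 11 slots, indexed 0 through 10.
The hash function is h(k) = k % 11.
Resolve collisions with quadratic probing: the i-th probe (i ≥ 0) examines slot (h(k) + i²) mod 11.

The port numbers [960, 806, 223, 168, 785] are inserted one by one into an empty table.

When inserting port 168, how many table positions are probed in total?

4

960 hashes to 3; slot 3 is free → place at 3.
806 hashes to 3; 3 taken → place at 4.
223 hashes to 3; 3,4 taken → place at 7.
168 hashes to 3; 3,4,7 taken → place at 1.
785 hashes to 4; 4 taken → place at 5.
Table: [∅, 168, ∅, 960, 806, 785, ∅, 223, ∅, ∅, ∅]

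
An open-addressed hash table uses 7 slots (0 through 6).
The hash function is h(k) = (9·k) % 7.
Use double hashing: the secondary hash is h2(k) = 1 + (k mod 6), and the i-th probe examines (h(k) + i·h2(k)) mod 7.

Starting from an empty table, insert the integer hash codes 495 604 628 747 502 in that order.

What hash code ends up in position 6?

495: h=3 => slot 3
604: h=4 => slot 4
628: h=3, h2=5, probe 3,1 => slot 1
747: h=3, h2=4, probe 3,0 => slot 0
502: h=3, h2=5, probe 3,1,6 => slot 6
Table: [747, 628, —, 495, 604, —, 502]

502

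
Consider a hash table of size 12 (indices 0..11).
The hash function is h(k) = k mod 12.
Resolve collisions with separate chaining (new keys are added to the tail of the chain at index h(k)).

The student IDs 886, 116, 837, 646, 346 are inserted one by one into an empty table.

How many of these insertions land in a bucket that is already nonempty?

Insert 886: h=10, bucket 10 empty -> new chain.
Insert 116: h=8, bucket 8 empty -> new chain.
Insert 837: h=9, bucket 9 empty -> new chain.
Insert 646: h=10, bucket 10 nonempty -> append to chain.
Insert 346: h=10, bucket 10 nonempty -> append to chain.
Final buckets:
0: _
1: _
2: _
3: _
4: _
5: _
6: _
7: _
8: 116
9: 837
10: 886 -> 646 -> 346
11: _

2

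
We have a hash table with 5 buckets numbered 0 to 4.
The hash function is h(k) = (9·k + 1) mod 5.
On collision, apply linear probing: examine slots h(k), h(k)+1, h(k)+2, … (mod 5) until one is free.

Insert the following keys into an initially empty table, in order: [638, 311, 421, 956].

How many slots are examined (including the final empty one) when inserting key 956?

3

638: h=3 → slot 3
311: h=0 → slot 0
421: h=0, probe 0,1 → slot 1
956: h=0, probe 0,1,2 → slot 2
Table: [311, 421, 956, 638, .]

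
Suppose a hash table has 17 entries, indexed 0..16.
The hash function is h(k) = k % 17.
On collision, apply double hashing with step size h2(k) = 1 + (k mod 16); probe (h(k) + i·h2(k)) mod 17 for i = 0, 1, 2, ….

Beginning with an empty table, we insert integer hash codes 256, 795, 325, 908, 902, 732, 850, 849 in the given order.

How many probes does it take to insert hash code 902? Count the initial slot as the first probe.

2

256 hashes to 1; slot 1 is free -> place at 1.
795 hashes to 13; slot 13 is free -> place at 13.
325 hashes to 2; slot 2 is free -> place at 2.
908 hashes to 7; slot 7 is free -> place at 7.
902 hashes to 1, h2=7; 1 taken -> place at 8.
732 hashes to 1, h2=13; 1 taken -> place at 14.
850 hashes to 0; slot 0 is free -> place at 0.
849 hashes to 16; slot 16 is free -> place at 16.
Table: [850, 256, 325, ∅, ∅, ∅, ∅, 908, 902, ∅, ∅, ∅, ∅, 795, 732, ∅, 849]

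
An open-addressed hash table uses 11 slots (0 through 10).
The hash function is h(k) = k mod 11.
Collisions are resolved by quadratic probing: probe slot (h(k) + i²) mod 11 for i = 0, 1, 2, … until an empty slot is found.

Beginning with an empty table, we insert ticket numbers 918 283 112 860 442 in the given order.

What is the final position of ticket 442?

918: h=5 → slot 5
283: h=8 → slot 8
112: h=2 → slot 2
860: h=2, probe 2,3 → slot 3
442: h=2, probe 2,3,6 → slot 6
Table: [_, _, 112, 860, _, 918, 442, _, 283, _, _]

6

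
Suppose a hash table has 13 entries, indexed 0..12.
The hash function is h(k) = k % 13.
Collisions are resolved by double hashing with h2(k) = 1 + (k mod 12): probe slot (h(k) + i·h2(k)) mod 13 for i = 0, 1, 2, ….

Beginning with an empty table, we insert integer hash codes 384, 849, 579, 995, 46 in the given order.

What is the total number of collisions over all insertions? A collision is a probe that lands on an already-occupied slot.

3

Insert 384: h=7, slot 7 empty → index 7.
Insert 849: h=4, slot 4 empty → index 4.
Insert 579: h=7, h2=4, slot 7 occupied → index 11.
Insert 995: h=7, h2=12, slot 7 occupied → index 6.
Insert 46: h=7, h2=11, slot 7 occupied → index 5.
Table: [_, _, _, _, 849, 46, 995, 384, _, _, _, 579, _]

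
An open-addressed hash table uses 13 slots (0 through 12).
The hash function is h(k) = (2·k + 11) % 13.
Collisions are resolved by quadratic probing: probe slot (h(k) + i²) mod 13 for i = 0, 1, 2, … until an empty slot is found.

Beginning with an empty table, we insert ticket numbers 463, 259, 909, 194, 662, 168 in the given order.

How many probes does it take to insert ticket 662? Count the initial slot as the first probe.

4

463 hashes to 1; slot 1 is free => place at 1.
259 hashes to 9; slot 9 is free => place at 9.
909 hashes to 9; 9 taken => place at 10.
194 hashes to 9; 9,10 taken => place at 0.
662 hashes to 9; 9,10,0 taken => place at 5.
168 hashes to 9; 9,10,0,5 taken => place at 12.
Table: [194, 463, —, —, —, 662, —, —, —, 259, 909, —, 168]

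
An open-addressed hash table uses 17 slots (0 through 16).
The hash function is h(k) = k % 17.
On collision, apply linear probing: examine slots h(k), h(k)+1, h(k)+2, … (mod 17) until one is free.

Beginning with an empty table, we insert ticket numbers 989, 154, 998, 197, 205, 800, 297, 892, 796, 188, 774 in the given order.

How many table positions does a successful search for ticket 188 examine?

989: h=3 -> slot 3
154: h=1 -> slot 1
998: h=12 -> slot 12
197: h=10 -> slot 10
205: h=1, probe 1,2 -> slot 2
800: h=1, probe 1,2,3,4 -> slot 4
297: h=8 -> slot 8
892: h=8, probe 8,9 -> slot 9
796: h=14 -> slot 14
188: h=1, probe 1,2,3,4,5 -> slot 5
774: h=9, probe 9,10,11 -> slot 11
Table: [-, 154, 205, 989, 800, 188, -, -, 297, 892, 197, 774, 998, -, 796, -, -]
Lookup 188: h=1, probe 1,2,3,4,5 → found at 5.

5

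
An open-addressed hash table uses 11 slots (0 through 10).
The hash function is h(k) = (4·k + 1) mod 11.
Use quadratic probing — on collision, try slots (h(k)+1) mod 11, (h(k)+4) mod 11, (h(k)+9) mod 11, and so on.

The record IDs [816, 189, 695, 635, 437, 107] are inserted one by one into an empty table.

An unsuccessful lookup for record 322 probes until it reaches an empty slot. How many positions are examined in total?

816: h=9 => slot 9
189: h=9, probe 9,10 => slot 10
695: h=9, probe 9,10,2 => slot 2
635: h=0 => slot 0
437: h=0, probe 0,1 => slot 1
107: h=0, probe 0,1,4 => slot 4
Table: [635, 437, 695, ∅, 107, ∅, ∅, ∅, ∅, 816, 189]
Lookup 322: h=2, probe 2,3 → slot 3 empty, not found.

2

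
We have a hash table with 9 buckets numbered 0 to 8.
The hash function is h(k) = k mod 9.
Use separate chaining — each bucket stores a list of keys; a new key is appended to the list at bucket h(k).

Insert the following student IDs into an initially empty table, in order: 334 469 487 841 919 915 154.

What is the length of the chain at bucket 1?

5

Insert 334: h=1, bucket 1 empty -> new chain.
Insert 469: h=1, bucket 1 nonempty -> append to chain.
Insert 487: h=1, bucket 1 nonempty -> append to chain.
Insert 841: h=4, bucket 4 empty -> new chain.
Insert 919: h=1, bucket 1 nonempty -> append to chain.
Insert 915: h=6, bucket 6 empty -> new chain.
Insert 154: h=1, bucket 1 nonempty -> append to chain.
Final buckets:
0: —
1: 334 -> 469 -> 487 -> 919 -> 154
2: —
3: —
4: 841
5: —
6: 915
7: —
8: —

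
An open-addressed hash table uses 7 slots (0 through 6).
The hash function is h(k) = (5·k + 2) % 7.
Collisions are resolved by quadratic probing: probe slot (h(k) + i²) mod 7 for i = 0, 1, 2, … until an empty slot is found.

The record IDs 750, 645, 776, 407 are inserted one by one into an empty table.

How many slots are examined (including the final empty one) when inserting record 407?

4

750: h=0 → slot 0
645: h=0, probe 0,1 → slot 1
776: h=4 → slot 4
407: h=0, probe 0,1,4,2 → slot 2
Table: [750, 645, 407, ∅, 776, ∅, ∅]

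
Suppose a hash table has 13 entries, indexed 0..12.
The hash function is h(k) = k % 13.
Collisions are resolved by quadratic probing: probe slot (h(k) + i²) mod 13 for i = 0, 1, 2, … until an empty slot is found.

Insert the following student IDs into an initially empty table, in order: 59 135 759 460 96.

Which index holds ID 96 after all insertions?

1

Insert 59: h=7, slot 7 empty => index 7.
Insert 135: h=5, slot 5 empty => index 5.
Insert 759: h=5, slot 5 occupied => index 6.
Insert 460: h=5, slots 5,6 occupied => index 9.
Insert 96: h=5, slots 5,6,9 occupied => index 1.
Table: [∅, 96, ∅, ∅, ∅, 135, 759, 59, ∅, 460, ∅, ∅, ∅]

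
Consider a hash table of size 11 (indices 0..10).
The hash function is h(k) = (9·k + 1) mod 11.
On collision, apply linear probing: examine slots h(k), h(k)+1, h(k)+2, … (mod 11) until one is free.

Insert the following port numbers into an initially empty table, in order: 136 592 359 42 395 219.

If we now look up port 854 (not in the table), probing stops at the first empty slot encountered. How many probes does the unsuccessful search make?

2

136: h=4 => slot 4
592: h=5 => slot 5
359: h=9 => slot 9
42: h=5, probe 5,6 => slot 6
395: h=3 => slot 3
219: h=3, probe 3,4,5,6,7 => slot 7
Table: [., ., ., 395, 136, 592, 42, 219, ., 359, .]
Lookup 854: h=9, probe 9,10 → slot 10 empty, not found.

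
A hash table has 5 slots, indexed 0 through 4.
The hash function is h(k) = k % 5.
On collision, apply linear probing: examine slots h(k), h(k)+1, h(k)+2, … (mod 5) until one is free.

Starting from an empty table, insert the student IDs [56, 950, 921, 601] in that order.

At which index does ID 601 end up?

56 hashes to 1; slot 1 is free => place at 1.
950 hashes to 0; slot 0 is free => place at 0.
921 hashes to 1; 1 taken => place at 2.
601 hashes to 1; 1,2 taken => place at 3.
Table: [950, 56, 921, 601, —]

3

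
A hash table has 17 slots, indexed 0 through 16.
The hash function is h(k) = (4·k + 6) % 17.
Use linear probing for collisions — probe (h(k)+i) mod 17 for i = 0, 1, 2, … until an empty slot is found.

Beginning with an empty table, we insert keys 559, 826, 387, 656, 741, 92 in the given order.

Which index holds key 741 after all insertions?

Insert 559: h=15, slot 15 empty → index 15.
Insert 826: h=12, slot 12 empty → index 12.
Insert 387: h=7, slot 7 empty → index 7.
Insert 656: h=12, slot 12 occupied → index 13.
Insert 741: h=12, slots 12,13 occupied → index 14.
Insert 92: h=0, slot 0 empty → index 0.
Table: [92, —, —, —, —, —, —, 387, —, —, —, —, 826, 656, 741, 559, —]

14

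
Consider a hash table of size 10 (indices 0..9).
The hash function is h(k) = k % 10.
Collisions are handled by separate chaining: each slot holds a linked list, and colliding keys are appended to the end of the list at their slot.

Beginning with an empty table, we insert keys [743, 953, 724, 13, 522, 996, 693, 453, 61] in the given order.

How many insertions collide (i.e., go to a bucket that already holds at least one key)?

Insert 743: h=3, bucket 3 empty → new chain.
Insert 953: h=3, bucket 3 nonempty → append to chain.
Insert 724: h=4, bucket 4 empty → new chain.
Insert 13: h=3, bucket 3 nonempty → append to chain.
Insert 522: h=2, bucket 2 empty → new chain.
Insert 996: h=6, bucket 6 empty → new chain.
Insert 693: h=3, bucket 3 nonempty → append to chain.
Insert 453: h=3, bucket 3 nonempty → append to chain.
Insert 61: h=1, bucket 1 empty → new chain.
Final buckets:
0: ∅
1: 61
2: 522
3: 743 -> 953 -> 13 -> 693 -> 453
4: 724
5: ∅
6: 996
7: ∅
8: ∅
9: ∅

4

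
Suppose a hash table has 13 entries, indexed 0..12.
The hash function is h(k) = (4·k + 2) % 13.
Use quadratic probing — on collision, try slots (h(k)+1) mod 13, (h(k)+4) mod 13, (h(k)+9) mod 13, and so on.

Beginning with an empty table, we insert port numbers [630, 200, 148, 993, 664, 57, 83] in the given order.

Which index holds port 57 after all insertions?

12

Insert 630: h=0, slot 0 empty -> index 0.
Insert 200: h=9, slot 9 empty -> index 9.
Insert 148: h=9, slot 9 occupied -> index 10.
Insert 993: h=9, slots 9,10,0 occupied -> index 5.
Insert 664: h=6, slot 6 empty -> index 6.
Insert 57: h=9, slots 9,10,0,5 occupied -> index 12.
Insert 83: h=9, slots 9,10,0,5,12 occupied -> index 8.
Table: [630, ., ., ., ., 993, 664, ., 83, 200, 148, ., 57]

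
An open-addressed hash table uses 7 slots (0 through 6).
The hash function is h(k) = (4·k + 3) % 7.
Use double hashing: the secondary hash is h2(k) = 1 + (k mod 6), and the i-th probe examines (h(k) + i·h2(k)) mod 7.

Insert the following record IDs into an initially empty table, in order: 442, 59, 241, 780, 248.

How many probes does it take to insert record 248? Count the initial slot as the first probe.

2

442: h=0 => slot 0
59: h=1 => slot 1
241: h=1, h2=2, probe 1,3 => slot 3
780: h=1, h2=1, probe 1,2 => slot 2
248: h=1, h2=3, probe 1,4 => slot 4
Table: [442, 59, 780, 241, 248, —, —]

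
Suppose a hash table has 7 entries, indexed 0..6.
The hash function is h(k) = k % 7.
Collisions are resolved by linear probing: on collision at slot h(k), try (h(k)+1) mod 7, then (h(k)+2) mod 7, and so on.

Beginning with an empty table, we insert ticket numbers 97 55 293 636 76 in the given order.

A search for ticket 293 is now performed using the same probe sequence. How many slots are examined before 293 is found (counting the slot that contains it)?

Insert 97: h=6, slot 6 empty -> index 6.
Insert 55: h=6, slot 6 occupied -> index 0.
Insert 293: h=6, slots 6,0 occupied -> index 1.
Insert 636: h=6, slots 6,0,1 occupied -> index 2.
Insert 76: h=6, slots 6,0,1,2 occupied -> index 3.
Table: [55, 293, 636, 76, -, -, 97]
Lookup 293: h=6, probe 6,0,1 → found at 1.

3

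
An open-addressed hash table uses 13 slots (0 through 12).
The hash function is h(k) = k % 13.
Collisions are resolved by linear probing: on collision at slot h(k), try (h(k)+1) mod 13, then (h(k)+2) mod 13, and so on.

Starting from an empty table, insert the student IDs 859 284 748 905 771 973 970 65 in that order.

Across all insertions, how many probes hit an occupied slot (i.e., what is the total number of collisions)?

Insert 859: h=1, slot 1 empty → index 1.
Insert 284: h=11, slot 11 empty → index 11.
Insert 748: h=7, slot 7 empty → index 7.
Insert 905: h=8, slot 8 empty → index 8.
Insert 771: h=4, slot 4 empty → index 4.
Insert 973: h=11, slot 11 occupied → index 12.
Insert 970: h=8, slot 8 occupied → index 9.
Insert 65: h=0, slot 0 empty → index 0.
Table: [65, 859, ., ., 771, ., ., 748, 905, 970, ., 284, 973]

2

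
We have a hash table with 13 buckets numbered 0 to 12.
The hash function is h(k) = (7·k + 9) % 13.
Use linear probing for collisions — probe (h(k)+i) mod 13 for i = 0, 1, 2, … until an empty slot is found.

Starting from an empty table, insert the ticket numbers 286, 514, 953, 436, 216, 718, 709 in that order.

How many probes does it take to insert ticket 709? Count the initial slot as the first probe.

Insert 286: h=9, slot 9 empty => index 9.
Insert 514: h=6, slot 6 empty => index 6.
Insert 953: h=11, slot 11 empty => index 11.
Insert 436: h=6, slot 6 occupied => index 7.
Insert 216: h=0, slot 0 empty => index 0.
Insert 718: h=4, slot 4 empty => index 4.
Insert 709: h=6, slots 6,7 occupied => index 8.
Table: [216, -, -, -, 718, -, 514, 436, 709, 286, -, 953, -]

3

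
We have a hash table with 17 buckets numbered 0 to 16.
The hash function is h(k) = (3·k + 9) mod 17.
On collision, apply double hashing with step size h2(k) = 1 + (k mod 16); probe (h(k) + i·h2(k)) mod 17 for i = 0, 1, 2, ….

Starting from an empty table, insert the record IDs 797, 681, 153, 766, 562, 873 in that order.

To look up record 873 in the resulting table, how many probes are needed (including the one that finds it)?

3

Insert 797: h=3, slot 3 empty → index 3.
Insert 681: h=12, slot 12 empty → index 12.
Insert 153: h=9, slot 9 empty → index 9.
Insert 766: h=12, h2=15, slot 12 occupied → index 10.
Insert 562: h=12, h2=3, slot 12 occupied → index 15.
Insert 873: h=10, h2=10, slots 10,3 occupied → index 13.
Table: [-, -, -, 797, -, -, -, -, -, 153, 766, -, 681, 873, -, 562, -]
Lookup 873: h=10, h2=10, probe 10,3,13 → found at 13.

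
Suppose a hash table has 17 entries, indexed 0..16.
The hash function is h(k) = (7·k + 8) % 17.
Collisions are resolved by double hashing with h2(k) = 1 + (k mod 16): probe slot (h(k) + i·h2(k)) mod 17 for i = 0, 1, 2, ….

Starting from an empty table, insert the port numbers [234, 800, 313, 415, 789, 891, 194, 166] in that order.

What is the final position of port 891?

234: h=14 → slot 14
800: h=15 → slot 15
313: h=6 → slot 6
415: h=6, h2=16, probe 6,5 → slot 5
789: h=6, h2=6, probe 6,12 → slot 12
891: h=6, h2=12, probe 6,1 → slot 1
194: h=6, h2=3, probe 6,9 → slot 9
166: h=14, h2=7, probe 14,4 → slot 4
Table: [_, 891, _, _, 166, 415, 313, _, _, 194, _, _, 789, _, 234, 800, _]

1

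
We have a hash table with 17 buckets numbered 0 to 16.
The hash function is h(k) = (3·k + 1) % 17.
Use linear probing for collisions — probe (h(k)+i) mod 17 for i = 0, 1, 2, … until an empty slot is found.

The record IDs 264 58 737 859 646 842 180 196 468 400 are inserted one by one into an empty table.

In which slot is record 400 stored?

0

264: h=11 → slot 11
58: h=5 → slot 5
737: h=2 → slot 2
859: h=11, probe 11,12 → slot 12
646: h=1 → slot 1
842: h=11, probe 11,12,13 → slot 13
180: h=14 → slot 14
196: h=11, probe 11,12,13,14,15 → slot 15
468: h=11, probe 11,12,13,14,15,16 → slot 16
400: h=11, probe 11,12,13,14,15,16,0 → slot 0
Table: [400, 646, 737, ∅, ∅, 58, ∅, ∅, ∅, ∅, ∅, 264, 859, 842, 180, 196, 468]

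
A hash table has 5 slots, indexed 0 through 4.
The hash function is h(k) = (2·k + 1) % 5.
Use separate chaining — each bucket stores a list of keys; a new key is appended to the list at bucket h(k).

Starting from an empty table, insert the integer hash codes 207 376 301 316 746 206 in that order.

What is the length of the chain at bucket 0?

Insert 207: h=0, bucket 0 empty → new chain.
Insert 376: h=3, bucket 3 empty → new chain.
Insert 301: h=3, bucket 3 nonempty → append to chain.
Insert 316: h=3, bucket 3 nonempty → append to chain.
Insert 746: h=3, bucket 3 nonempty → append to chain.
Insert 206: h=3, bucket 3 nonempty → append to chain.
Final buckets:
0: 207
1: .
2: .
3: 376 -> 301 -> 316 -> 746 -> 206
4: .

1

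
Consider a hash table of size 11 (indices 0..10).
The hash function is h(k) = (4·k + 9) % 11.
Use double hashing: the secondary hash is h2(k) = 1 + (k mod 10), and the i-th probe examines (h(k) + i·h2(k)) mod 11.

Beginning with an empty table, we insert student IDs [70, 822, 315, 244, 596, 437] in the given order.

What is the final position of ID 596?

Insert 70: h=3, slot 3 empty -> index 3.
Insert 822: h=8, slot 8 empty -> index 8.
Insert 315: h=4, slot 4 empty -> index 4.
Insert 244: h=6, slot 6 empty -> index 6.
Insert 596: h=6, h2=7, slot 6 occupied -> index 2.
Insert 437: h=8, h2=8, slot 8 occupied -> index 5.
Table: [-, -, 596, 70, 315, 437, 244, -, 822, -, -]

2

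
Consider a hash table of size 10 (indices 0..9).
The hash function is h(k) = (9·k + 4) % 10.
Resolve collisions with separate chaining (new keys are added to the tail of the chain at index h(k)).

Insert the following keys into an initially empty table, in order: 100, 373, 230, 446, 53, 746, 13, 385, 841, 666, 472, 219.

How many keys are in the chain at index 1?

3

100 → bucket 4
373 → bucket 1
230 → bucket 4 (collision)
446 → bucket 8
53 → bucket 1 (collision)
746 → bucket 8 (collision)
13 → bucket 1 (collision)
385 → bucket 9
841 → bucket 3
666 → bucket 8 (collision)
472 → bucket 2
219 → bucket 5
Final buckets:
0: —
1: 373 -> 53 -> 13
2: 472
3: 841
4: 100 -> 230
5: 219
6: —
7: —
8: 446 -> 746 -> 666
9: 385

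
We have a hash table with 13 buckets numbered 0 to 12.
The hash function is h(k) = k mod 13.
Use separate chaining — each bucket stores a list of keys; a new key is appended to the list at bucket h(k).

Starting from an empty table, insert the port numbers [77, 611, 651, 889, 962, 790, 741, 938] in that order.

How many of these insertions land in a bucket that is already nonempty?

Insert 77: h=12, bucket 12 empty -> new chain.
Insert 611: h=0, bucket 0 empty -> new chain.
Insert 651: h=1, bucket 1 empty -> new chain.
Insert 889: h=5, bucket 5 empty -> new chain.
Insert 962: h=0, bucket 0 nonempty -> append to chain.
Insert 790: h=10, bucket 10 empty -> new chain.
Insert 741: h=0, bucket 0 nonempty -> append to chain.
Insert 938: h=2, bucket 2 empty -> new chain.
Final buckets:
0: 611 -> 962 -> 741
1: 651
2: 938
3: ∅
4: ∅
5: 889
6: ∅
7: ∅
8: ∅
9: ∅
10: 790
11: ∅
12: 77

2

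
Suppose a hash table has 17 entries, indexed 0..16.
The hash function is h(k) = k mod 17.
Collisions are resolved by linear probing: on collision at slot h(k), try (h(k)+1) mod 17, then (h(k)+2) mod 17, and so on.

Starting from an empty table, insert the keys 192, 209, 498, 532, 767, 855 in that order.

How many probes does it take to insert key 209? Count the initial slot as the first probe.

192 hashes to 5; slot 5 is free => place at 5.
209 hashes to 5; 5 taken => place at 6.
498 hashes to 5; 5,6 taken => place at 7.
532 hashes to 5; 5,6,7 taken => place at 8.
767 hashes to 2; slot 2 is free => place at 2.
855 hashes to 5; 5,6,7,8 taken => place at 9.
Table: [∅, ∅, 767, ∅, ∅, 192, 209, 498, 532, 855, ∅, ∅, ∅, ∅, ∅, ∅, ∅]

2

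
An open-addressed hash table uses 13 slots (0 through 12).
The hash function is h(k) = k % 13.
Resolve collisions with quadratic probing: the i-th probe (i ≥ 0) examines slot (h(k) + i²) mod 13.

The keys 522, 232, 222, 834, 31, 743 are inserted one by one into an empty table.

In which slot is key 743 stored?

6

522: h=2 → slot 2
232: h=11 → slot 11
222: h=1 → slot 1
834: h=2, probe 2,3 → slot 3
31: h=5 → slot 5
743: h=2, probe 2,3,6 → slot 6
Table: [—, 222, 522, 834, —, 31, 743, —, —, —, —, 232, —]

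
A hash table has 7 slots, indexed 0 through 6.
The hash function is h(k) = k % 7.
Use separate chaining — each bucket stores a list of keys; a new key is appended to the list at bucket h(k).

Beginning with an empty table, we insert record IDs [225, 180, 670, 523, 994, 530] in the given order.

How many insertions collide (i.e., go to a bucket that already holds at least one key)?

3

Insert 225: h=1, bucket 1 empty -> new chain.
Insert 180: h=5, bucket 5 empty -> new chain.
Insert 670: h=5, bucket 5 nonempty -> append to chain.
Insert 523: h=5, bucket 5 nonempty -> append to chain.
Insert 994: h=0, bucket 0 empty -> new chain.
Insert 530: h=5, bucket 5 nonempty -> append to chain.
Final buckets:
0: 994
1: 225
2: -
3: -
4: -
5: 180 -> 670 -> 523 -> 530
6: -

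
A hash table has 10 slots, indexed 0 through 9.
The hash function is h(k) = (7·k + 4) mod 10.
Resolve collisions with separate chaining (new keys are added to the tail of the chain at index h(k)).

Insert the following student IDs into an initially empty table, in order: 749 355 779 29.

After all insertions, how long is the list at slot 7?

Insert 749: h=7, bucket 7 empty -> new chain.
Insert 355: h=9, bucket 9 empty -> new chain.
Insert 779: h=7, bucket 7 nonempty -> append to chain.
Insert 29: h=7, bucket 7 nonempty -> append to chain.
Final buckets:
0: -
1: -
2: -
3: -
4: -
5: -
6: -
7: 749 -> 779 -> 29
8: -
9: 355

3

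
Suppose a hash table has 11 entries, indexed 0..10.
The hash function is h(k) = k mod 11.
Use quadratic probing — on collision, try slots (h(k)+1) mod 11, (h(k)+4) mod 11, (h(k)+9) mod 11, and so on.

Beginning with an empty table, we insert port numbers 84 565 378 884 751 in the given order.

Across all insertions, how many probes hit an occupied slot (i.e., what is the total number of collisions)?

Insert 84: h=7, slot 7 empty → index 7.
Insert 565: h=4, slot 4 empty → index 4.
Insert 378: h=4, slot 4 occupied → index 5.
Insert 884: h=4, slots 4,5 occupied → index 8.
Insert 751: h=3, slot 3 empty → index 3.
Table: [∅, ∅, ∅, 751, 565, 378, ∅, 84, 884, ∅, ∅]

3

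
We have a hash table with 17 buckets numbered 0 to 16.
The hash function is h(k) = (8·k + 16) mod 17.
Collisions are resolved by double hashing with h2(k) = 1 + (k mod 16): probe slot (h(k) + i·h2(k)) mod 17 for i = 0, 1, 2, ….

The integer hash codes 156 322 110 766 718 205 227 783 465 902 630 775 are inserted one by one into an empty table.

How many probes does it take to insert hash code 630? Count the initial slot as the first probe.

5

Insert 156: h=6, slot 6 empty -> index 6.
Insert 322: h=8, slot 8 empty -> index 8.
Insert 110: h=12, slot 12 empty -> index 12.
Insert 766: h=7, slot 7 empty -> index 7.
Insert 718: h=14, slot 14 empty -> index 14.
Insert 205: h=7, h2=14, slot 7 occupied -> index 4.
Insert 227: h=13, slot 13 empty -> index 13.
Insert 783: h=7, h2=16, slots 7,6 occupied -> index 5.
Insert 465: h=13, h2=2, slot 13 occupied -> index 15.
Insert 902: h=7, h2=7, slots 7,14,4 occupied -> index 11.
Insert 630: h=7, h2=7, slots 7,14,4,11 occupied -> index 1.
Insert 775: h=11, h2=8, slot 11 occupied -> index 2.
Table: [-, 630, 775, -, 205, 783, 156, 766, 322, -, -, 902, 110, 227, 718, 465, -]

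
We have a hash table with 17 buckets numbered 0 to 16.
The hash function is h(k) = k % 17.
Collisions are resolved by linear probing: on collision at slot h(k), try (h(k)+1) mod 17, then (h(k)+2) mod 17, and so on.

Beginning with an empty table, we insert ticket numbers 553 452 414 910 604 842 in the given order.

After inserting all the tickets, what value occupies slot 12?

604

553: h=9 → slot 9
452: h=10 → slot 10
414: h=6 → slot 6
910: h=9, probe 9,10,11 → slot 11
604: h=9, probe 9,10,11,12 → slot 12
842: h=9, probe 9,10,11,12,13 → slot 13
Table: [—, —, —, —, —, —, 414, —, —, 553, 452, 910, 604, 842, —, —, —]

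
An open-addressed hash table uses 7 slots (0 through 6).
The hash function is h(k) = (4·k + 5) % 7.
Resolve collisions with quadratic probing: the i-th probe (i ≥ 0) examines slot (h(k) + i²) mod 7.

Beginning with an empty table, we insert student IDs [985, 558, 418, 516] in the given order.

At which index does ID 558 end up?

5

Insert 985: h=4, slot 4 empty => index 4.
Insert 558: h=4, slot 4 occupied => index 5.
Insert 418: h=4, slots 4,5 occupied => index 1.
Insert 516: h=4, slots 4,5,1 occupied => index 6.
Table: [∅, 418, ∅, ∅, 985, 558, 516]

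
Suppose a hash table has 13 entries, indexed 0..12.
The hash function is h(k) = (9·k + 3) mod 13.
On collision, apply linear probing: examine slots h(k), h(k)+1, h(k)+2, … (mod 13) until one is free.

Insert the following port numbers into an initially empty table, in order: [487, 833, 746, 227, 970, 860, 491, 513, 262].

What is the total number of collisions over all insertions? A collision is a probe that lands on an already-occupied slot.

6

487: h=5 => slot 5
833: h=12 => slot 12
746: h=9 => slot 9
227: h=5, probe 5,6 => slot 6
970: h=10 => slot 10
860: h=8 => slot 8
491: h=2 => slot 2
513: h=5, probe 5,6,7 => slot 7
262: h=8, probe 8,9,10,11 => slot 11
Table: [-, -, 491, -, -, 487, 227, 513, 860, 746, 970, 262, 833]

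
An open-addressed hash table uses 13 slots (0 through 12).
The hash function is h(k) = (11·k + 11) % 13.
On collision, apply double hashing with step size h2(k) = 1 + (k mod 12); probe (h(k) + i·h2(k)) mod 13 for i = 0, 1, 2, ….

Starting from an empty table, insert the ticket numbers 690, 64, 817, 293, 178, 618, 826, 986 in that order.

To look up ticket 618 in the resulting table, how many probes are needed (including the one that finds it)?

690: h=9 -> slot 9
64: h=0 -> slot 0
817: h=2 -> slot 2
293: h=10 -> slot 10
178: h=6 -> slot 6
618: h=10, h2=7, probe 10,4 -> slot 4
826: h=10, h2=11, probe 10,8 -> slot 8
986: h=2, h2=3, probe 2,5 -> slot 5
Table: [64, ∅, 817, ∅, 618, 986, 178, ∅, 826, 690, 293, ∅, ∅]
Lookup 618: h=10, h2=7, probe 10,4 → found at 4.

2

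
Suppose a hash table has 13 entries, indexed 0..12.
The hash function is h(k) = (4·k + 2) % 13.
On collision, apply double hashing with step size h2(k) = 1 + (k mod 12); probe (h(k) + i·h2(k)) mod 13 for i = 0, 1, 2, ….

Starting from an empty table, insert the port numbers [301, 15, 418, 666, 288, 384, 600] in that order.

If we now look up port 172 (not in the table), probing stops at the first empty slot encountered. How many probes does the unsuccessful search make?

2

Insert 301: h=10, slot 10 empty -> index 10.
Insert 15: h=10, h2=4, slot 10 occupied -> index 1.
Insert 418: h=10, h2=11, slot 10 occupied -> index 8.
Insert 666: h=1, h2=7, slots 1,8 occupied -> index 2.
Insert 288: h=10, h2=1, slot 10 occupied -> index 11.
Insert 384: h=4, slot 4 empty -> index 4.
Insert 600: h=10, h2=1, slots 10,11 occupied -> index 12.
Table: [∅, 15, 666, ∅, 384, ∅, ∅, ∅, 418, ∅, 301, 288, 600]
Lookup 172: h=1, h2=5, probe 1,6 → slot 6 empty, not found.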